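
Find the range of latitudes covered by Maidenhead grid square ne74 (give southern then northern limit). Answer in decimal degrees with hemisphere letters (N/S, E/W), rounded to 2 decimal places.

46.00° S, 45.00° S

Field N=13, E=4: +13·20° lon, +4·10° lat → SW at lon 80°, lat -50°.
Square 7, 4: +7·2° lon, +4·1° lat → SW at lon 94°, lat -46°.
Cell spans 2° lon × 1° lat.
south 46.00° S, north 45.00° S.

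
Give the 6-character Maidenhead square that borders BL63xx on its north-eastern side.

BL74aa

Longitude subsquare x = 23; +1 → 24, wraps to 0 = a, carry into square.
Longitude square 6; +1 → 7.
Latitude subsquare x = 23; +1 → 24, wraps to 0 = a, carry into square.
Latitude square 3; +1 → 4.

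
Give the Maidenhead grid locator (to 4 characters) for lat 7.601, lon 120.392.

PJ07

Add 180° to longitude and 90° to latitude: 300.39, 97.60.
Field: lon ⌊300.39/20⌋ = 15 → P; lat ⌊97.60/10⌋ = 9 → J.
Square: lon ⌊0.39/2⌋ = 0; lat ⌊7.60/1⌋ = 7.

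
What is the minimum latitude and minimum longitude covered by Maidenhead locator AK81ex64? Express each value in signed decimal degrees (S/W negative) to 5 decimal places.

11.97500, -163.61667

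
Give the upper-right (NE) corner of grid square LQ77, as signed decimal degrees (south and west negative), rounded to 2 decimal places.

Field L=11, Q=16: +11·20° lon, +16·10° lat → SW at lon 40°, lat 70°.
Square 7, 7: +7·2° lon, +7·1° lat → SW at lon 54°, lat 77°.
Cell spans 2° lon × 1° lat. NE corner is SW corner plus one full cell.
latitude 78.00, longitude 56.00.

78.00, 56.00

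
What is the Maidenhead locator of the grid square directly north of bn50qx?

BN51qa

Latitude subsquare x = 23; +1 → 24, wraps to 0 = a, carry into square.
Latitude square 0; +1 → 1.
The longitude characters are unchanged.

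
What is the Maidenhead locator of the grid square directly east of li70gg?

Longitude subsquare g = 6; +1 → 7 = h.
The latitude characters are unchanged.

LI70hg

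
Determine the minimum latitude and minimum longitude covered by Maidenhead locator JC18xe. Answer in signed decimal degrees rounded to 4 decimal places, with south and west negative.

-61.8333, 3.9167

Field J=9, C=2: +9·20° lon, +2·10° lat → SW at lon 0°, lat -70°.
Square 1, 8: +1·2° lon, +8·1° lat → SW at lon 2°, lat -62°.
Subsquare x=23, e=4: +23·0.0833333° lon, +4·0.0416667° lat → SW at lon 3.91667°, lat -61.8333°.
latitude -61.8333, longitude 3.9167.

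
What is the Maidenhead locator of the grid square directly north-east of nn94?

ON05

Longitude square 9; +1 → 10, wraps to 0, carry into field.
Longitude field N = 13; +1 → 14 = O.
Latitude square 4; +1 → 5.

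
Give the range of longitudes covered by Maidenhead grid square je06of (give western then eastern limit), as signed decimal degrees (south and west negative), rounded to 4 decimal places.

1.1667, 1.2500

Field J=9, E=4: +9·20° lon, +4·10° lat → SW at lon 0°, lat -50°.
Square 0, 6: +0·2° lon, +6·1° lat → SW at lon 0°, lat -44°.
Subsquare o=14, f=5: +14·0.0833333° lon, +5·0.0416667° lat → SW at lon 1.16667°, lat -43.7917°.
Cell spans 0.0833333° lon × 0.0416667° lat.
west 1.1667, east 1.2500.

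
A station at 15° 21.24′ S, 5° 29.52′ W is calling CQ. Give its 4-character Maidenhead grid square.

IH74

Shift to the Maidenhead origin (180°W, 90°S): lon 174.51, lat 74.65.
Field: 174.51/20 → 8 → I, 74.65/10 → 7 → H; chars IH.
Square: 14.51/2 → 7, 4.65/1 → 4; chars 74.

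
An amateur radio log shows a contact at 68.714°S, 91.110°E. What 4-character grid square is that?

Shift to the Maidenhead origin (180°W, 90°S): lon 271.11, lat 21.29.
Field: 271.11/20 → 13 → N, 21.29/10 → 2 → C; chars NC.
Square: 11.11/2 → 5, 1.29/1 → 1; chars 51.

NC51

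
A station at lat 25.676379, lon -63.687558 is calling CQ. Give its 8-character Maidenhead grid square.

Add 180° to longitude and 90° to latitude: 116.31244, 115.67638.
Field: 116.31244/20 → 5 → F, 115.67638/10 → 11 → L; chars FL.
Square: 16.31244/2 → 8, 5.67638/1 → 5; chars 85.
Subsquare: 0.31244/0.0833333 → 3 → d, 0.67638/0.0416667 → 16 → q; chars dq.
Extended square: 0.06244/0.00833333 → 7, 0.00971/0.00416667 → 2; chars 72.

FL85dq72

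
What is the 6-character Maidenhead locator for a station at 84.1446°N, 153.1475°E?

QR64nd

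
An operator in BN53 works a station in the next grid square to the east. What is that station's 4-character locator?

Longitude square 5; +1 → 6.
The latitude characters are unchanged.

BN63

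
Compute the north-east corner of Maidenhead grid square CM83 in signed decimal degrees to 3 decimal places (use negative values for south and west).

Field C=2, M=12: +2·20° lon, +12·10° lat → SW at lon -140°, lat 30°.
Square 8, 3: +8·2° lon, +3·1° lat → SW at lon -124°, lat 33°.
Cell spans 2° lon × 1° lat. NE corner is SW corner plus one full cell.
latitude 34.000, longitude -122.000.

34.000, -122.000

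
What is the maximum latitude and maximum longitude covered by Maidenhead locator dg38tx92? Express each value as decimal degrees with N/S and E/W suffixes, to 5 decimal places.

21.02917° S, 112.33333° W

Field D=3, G=6: +3·20° lon, +6·10° lat → SW at lon -120°, lat -30°.
Square 3, 8: +3·2° lon, +8·1° lat → SW at lon -114°, lat -22°.
Subsquare t=19, x=23: +19·0.0833333° lon, +23·0.0416667° lat → SW at lon -112.417°, lat -21.0417°.
Extended square 9, 2: +9·0.00833333° lon, +2·0.00416667° lat → SW at lon -112.342°, lat -21.0333°.
Cell spans 0.00833333° lon × 0.00416667° lat. NE corner is SW corner plus one full cell.
latitude 21.02917° S, longitude 112.33333° W.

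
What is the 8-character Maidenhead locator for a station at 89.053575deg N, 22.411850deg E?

Offset from 180°W / 90°S: lon 202.41185°, lat 179.05357°.
Field: lon ⌊202.41185/20⌋ = 10 → K; lat ⌊179.05357/10⌋ = 17 → R.
Square: lon ⌊2.41185/2⌋ = 1; lat ⌊9.05357/1⌋ = 9.
Subsquare: lon ⌊0.41185/0.0833333⌋ = 4 → e; lat ⌊0.05357/0.0416667⌋ = 1 → b.
Extended square: lon ⌊0.07852/0.00833333⌋ = 9; lat ⌊0.01191/0.00416667⌋ = 2.

KR19eb92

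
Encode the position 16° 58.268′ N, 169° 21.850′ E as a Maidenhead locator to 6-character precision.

RK46qx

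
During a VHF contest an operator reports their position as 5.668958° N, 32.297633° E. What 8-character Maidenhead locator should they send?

KJ65dq50

Add 180° to longitude and 90° to latitude: 212.29763, 95.66896.
Field: 212.29763/20 → 10 → K, 95.66896/10 → 9 → J; chars KJ.
Square: 12.29763/2 → 6, 5.66896/1 → 5; chars 65.
Subsquare: 0.29763/0.0833333 → 3 → d, 0.66896/0.0416667 → 16 → q; chars dq.
Extended square: 0.04763/0.00833333 → 5, 0.00229/0.00416667 → 0; chars 50.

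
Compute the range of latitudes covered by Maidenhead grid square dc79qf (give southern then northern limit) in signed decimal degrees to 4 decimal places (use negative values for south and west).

-60.7917, -60.7500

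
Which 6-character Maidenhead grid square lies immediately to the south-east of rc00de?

RC00ed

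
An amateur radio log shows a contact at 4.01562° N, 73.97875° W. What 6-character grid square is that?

Shift to the Maidenhead origin (180°W, 90°S): lon 106.0212, lat 94.0156.
Field: lon ⌊106.0212/20⌋ = 5 → F; lat ⌊94.0156/10⌋ = 9 → J.
Square: lon ⌊6.0212/2⌋ = 3; lat ⌊4.0156/1⌋ = 4.
Subsquare: lon ⌊0.0212/0.0833333⌋ = 0 → a; lat ⌊0.0156/0.0416667⌋ = 0 → a.

FJ34aa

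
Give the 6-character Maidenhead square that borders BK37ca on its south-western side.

Longitude subsquare c = 2; −1 → 1 = b.
Latitude subsquare a = 0; −1 → -1, wraps to 23 = x, carry into square.
Latitude square 7; −1 → 6.

BK36bx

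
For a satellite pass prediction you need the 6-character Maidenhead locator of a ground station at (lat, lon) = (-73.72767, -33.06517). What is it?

HB36lg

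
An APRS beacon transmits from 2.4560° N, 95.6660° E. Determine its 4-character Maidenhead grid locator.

NJ72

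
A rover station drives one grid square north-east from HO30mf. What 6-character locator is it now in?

HO30ng

Longitude subsquare m = 12; +1 → 13 = n.
Latitude subsquare f = 5; +1 → 6 = g.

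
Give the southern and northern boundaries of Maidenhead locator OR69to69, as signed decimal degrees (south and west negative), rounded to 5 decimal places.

89.62083, 89.62500

Field O=14, R=17: +14·20° lon, +17·10° lat → SW at lon 100°, lat 80°.
Square 6, 9: +6·2° lon, +9·1° lat → SW at lon 112°, lat 89°.
Subsquare t=19, o=14: +19·0.0833333° lon, +14·0.0416667° lat → SW at lon 113.583°, lat 89.5833°.
Extended square 6, 9: +6·0.00833333° lon, +9·0.00416667° lat → SW at lon 113.633°, lat 89.6208°.
Cell spans 0.00833333° lon × 0.00416667° lat.
south 89.62083, north 89.62500.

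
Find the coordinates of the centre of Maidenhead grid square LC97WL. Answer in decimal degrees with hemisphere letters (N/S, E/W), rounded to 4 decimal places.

62.5208° S, 59.8750° E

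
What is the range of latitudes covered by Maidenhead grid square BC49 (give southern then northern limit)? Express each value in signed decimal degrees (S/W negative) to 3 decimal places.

Field B=1, C=2: +1·20° lon, +2·10° lat → SW at lon -160°, lat -70°.
Square 4, 9: +4·2° lon, +9·1° lat → SW at lon -152°, lat -61°.
Cell spans 2° lon × 1° lat.
south -61.000, north -60.000.

-61.000, -60.000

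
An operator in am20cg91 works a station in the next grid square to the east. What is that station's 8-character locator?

AM20dg01

Longitude extended square 9; +1 → 10, wraps to 0, carry into subsquare.
Longitude subsquare c = 2; +1 → 3 = d.
The latitude characters are unchanged.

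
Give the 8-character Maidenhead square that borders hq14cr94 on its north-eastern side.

HQ14dr05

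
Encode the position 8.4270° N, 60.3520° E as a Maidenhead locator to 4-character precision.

MJ08

Add 180° to longitude and 90° to latitude: 240.35, 98.43.
Field: 240.35/20 → 12 → M, 98.43/10 → 9 → J; chars MJ.
Square: 0.35/2 → 0, 8.43/1 → 8; chars 08.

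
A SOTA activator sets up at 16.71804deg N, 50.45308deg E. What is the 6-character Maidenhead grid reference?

LK56fr

Add 180° to longitude and 90° to latitude: 230.4531, 106.7180.
Field: 230.4531/20 → 11 → L, 106.7180/10 → 10 → K; chars LK.
Square: 10.4531/2 → 5, 6.7180/1 → 6; chars 56.
Subsquare: 0.4531/0.0833333 → 5 → f, 0.7180/0.0416667 → 17 → r; chars fr.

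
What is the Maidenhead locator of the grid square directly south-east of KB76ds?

Longitude subsquare d = 3; +1 → 4 = e.
Latitude subsquare s = 18; −1 → 17 = r.

KB76er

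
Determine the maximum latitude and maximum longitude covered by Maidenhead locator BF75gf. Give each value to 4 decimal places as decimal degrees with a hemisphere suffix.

Field B=1, F=5: +1·20° lon, +5·10° lat → SW at lon -160°, lat -40°.
Square 7, 5: +7·2° lon, +5·1° lat → SW at lon -146°, lat -35°.
Subsquare g=6, f=5: +6·0.0833333° lon, +5·0.0416667° lat → SW at lon -145.5°, lat -34.7917°.
Cell spans 0.0833333° lon × 0.0416667° lat. NE corner is SW corner plus one full cell.
latitude 34.7500° S, longitude 145.4167° W.

34.7500° S, 145.4167° W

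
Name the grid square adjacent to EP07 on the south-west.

DP96

Longitude square 0; −1 → -1, wraps to 9, carry into field.
Longitude field E = 4; −1 → 3 = D.
Latitude square 7; −1 → 6.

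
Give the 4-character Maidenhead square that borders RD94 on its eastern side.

AD04

Longitude square 9; +1 → 10, wraps to 0, carry into field.
Longitude field R = 17; +1 → 18, wraps to 0 = A, wrapping around the antimeridian.
The latitude characters are unchanged.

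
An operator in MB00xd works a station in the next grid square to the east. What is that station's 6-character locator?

Longitude subsquare x = 23; +1 → 24, wraps to 0 = a, carry into square.
Longitude square 0; +1 → 1.
The latitude characters are unchanged.

MB10ad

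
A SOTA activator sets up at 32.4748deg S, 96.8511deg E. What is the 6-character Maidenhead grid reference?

NF87km

Add 180° to longitude and 90° to latitude: 276.8511, 57.5252.
Field: 276.8511/20 → 13 → N, 57.5252/10 → 5 → F; chars NF.
Square: 16.8511/2 → 8, 7.5252/1 → 7; chars 87.
Subsquare: 0.8511/0.0833333 → 10 → k, 0.5252/0.0416667 → 12 → m; chars km.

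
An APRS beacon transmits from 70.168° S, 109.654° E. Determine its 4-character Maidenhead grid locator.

Shift to the Maidenhead origin (180°W, 90°S): lon 289.65, lat 19.83.
Field: lon ⌊289.65/20⌋ = 14 → O; lat ⌊19.83/10⌋ = 1 → B.
Square: lon ⌊9.65/2⌋ = 4; lat ⌊9.83/1⌋ = 9.

OB49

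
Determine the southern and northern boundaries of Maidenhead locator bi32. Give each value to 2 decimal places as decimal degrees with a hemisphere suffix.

8.00° S, 7.00° S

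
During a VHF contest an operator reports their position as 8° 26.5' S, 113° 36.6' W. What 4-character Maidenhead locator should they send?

DI31

Add 180° to longitude and 90° to latitude: 66.39, 81.56.
Field: lon ⌊66.39/20⌋ = 3 → D; lat ⌊81.56/10⌋ = 8 → I.
Square: lon ⌊6.39/2⌋ = 3; lat ⌊1.56/1⌋ = 1.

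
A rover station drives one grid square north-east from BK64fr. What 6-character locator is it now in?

BK64gs

Longitude subsquare f = 5; +1 → 6 = g.
Latitude subsquare r = 17; +1 → 18 = s.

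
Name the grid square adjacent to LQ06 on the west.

KQ96

Longitude square 0; −1 → -1, wraps to 9, carry into field.
Longitude field L = 11; −1 → 10 = K.
The latitude characters are unchanged.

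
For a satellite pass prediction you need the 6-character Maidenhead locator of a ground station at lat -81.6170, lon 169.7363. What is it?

RA48uj

Offset from 180°W / 90°S: lon 349.7363°, lat 8.3830°.
Field: 349.7363/20 → 17 → R, 8.3830/10 → 0 → A; chars RA.
Square: 9.7363/2 → 4, 8.3830/1 → 8; chars 48.
Subsquare: 1.7363/0.0833333 → 20 → u, 0.3830/0.0416667 → 9 → j; chars uj.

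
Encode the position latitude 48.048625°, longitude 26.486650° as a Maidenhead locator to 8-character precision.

Shift to the Maidenhead origin (180°W, 90°S): lon 206.48665, lat 138.04863.
Field: lon ⌊206.48665/20⌋ = 10 → K; lat ⌊138.04863/10⌋ = 13 → N.
Square: lon ⌊6.48665/2⌋ = 3; lat ⌊8.04863/1⌋ = 8.
Subsquare: lon ⌊0.48665/0.0833333⌋ = 5 → f; lat ⌊0.04863/0.0416667⌋ = 1 → b.
Extended square: lon ⌊0.06998/0.00833333⌋ = 8; lat ⌊0.00696/0.00416667⌋ = 1.

KN38fb81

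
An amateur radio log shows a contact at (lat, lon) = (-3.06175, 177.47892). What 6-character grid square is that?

RI86rw

Offset from 180°W / 90°S: lon 357.4789°, lat 86.9382°.
Field: 357.4789/20 → 17 → R, 86.9382/10 → 8 → I; chars RI.
Square: 17.4789/2 → 8, 6.9382/1 → 6; chars 86.
Subsquare: 1.4789/0.0833333 → 17 → r, 0.9382/0.0416667 → 22 → w; chars rw.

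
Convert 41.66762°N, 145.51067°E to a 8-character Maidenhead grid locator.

QN21sq10

Add 180° to longitude and 90° to latitude: 325.51067, 131.66762.
Field (20°×10°, letters A–R): 325.51067/20 → 16 → Q, 131.66762/10 → 13 → N; chars QN.
Square (2°×1°, digits 0–9): 5.51067/2 → 2, 1.66762/1 → 1; chars 21.
Subsquare (5′×2.5′, letters a–x): 1.51067/0.0833333 → 18 → s, 0.66762/0.0416667 → 16 → q; chars sq.
Extended square (30″×15″, digits 0–9): 0.01067/0.00833333 → 1, 0.00095/0.00416667 → 0; chars 10.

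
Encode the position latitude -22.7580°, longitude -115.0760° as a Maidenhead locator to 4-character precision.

DG27

Offset from 180°W / 90°S: lon 64.92°, lat 67.24°.
Field: lon ⌊64.92/20⌋ = 3 → D; lat ⌊67.24/10⌋ = 6 → G.
Square: lon ⌊4.92/2⌋ = 2; lat ⌊7.24/1⌋ = 7.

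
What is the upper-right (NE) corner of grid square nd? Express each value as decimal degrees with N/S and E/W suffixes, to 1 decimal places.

50.0° S, 100.0° E

Field N=13, D=3: +13·20° lon, +3·10° lat → SW at lon 80°, lat -60°.
Cell spans 20° lon × 10° lat. NE corner is SW corner plus one full cell.
latitude 50.0° S, longitude 100.0° E.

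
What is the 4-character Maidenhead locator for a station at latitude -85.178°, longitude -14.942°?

IA24

Add 180° to longitude and 90° to latitude: 165.06, 4.82.
Field (20°×10°, letters A–R): 165.06/20 → 8 → I, 4.82/10 → 0 → A; chars IA.
Square (2°×1°, digits 0–9): 5.06/2 → 2, 4.82/1 → 4; chars 24.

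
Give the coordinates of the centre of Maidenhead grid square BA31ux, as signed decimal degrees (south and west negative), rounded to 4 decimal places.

-88.0208, -152.2917

Field B=1, A=0: +1·20° lon, +0·10° lat → SW at lon -160°, lat -90°.
Square 3, 1: +3·2° lon, +1·1° lat → SW at lon -154°, lat -89°.
Subsquare u=20, x=23: +20·0.0833333° lon, +23·0.0416667° lat → SW at lon -152.333°, lat -88.0417°.
Cell spans 0.0833333° lon × 0.0416667° lat. Centre is SW corner plus half of each.
latitude -88.0208, longitude -152.2917.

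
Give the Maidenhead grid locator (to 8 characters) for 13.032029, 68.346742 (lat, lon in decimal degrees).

MK43ea17

Shift to the Maidenhead origin (180°W, 90°S): lon 248.34674, lat 103.03203.
Field: 248.34674/20 → 12 → M, 103.03203/10 → 10 → K; chars MK.
Square: 8.34674/2 → 4, 3.03203/1 → 3; chars 43.
Subsquare: 0.34674/0.0833333 → 4 → e, 0.03203/0.0416667 → 0 → a; chars ea.
Extended square: 0.01341/0.00833333 → 1, 0.03203/0.00416667 → 7; chars 17.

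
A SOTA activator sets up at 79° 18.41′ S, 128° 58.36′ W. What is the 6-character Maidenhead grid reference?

Offset from 180°W / 90°S: lon 51.0273°, lat 10.6932°.
Field: 51.0273/20 → 2 → C, 10.6932/10 → 1 → B; chars CB.
Square: 11.0273/2 → 5, 0.6932/1 → 0; chars 50.
Subsquare: 1.0273/0.0833333 → 12 → m, 0.6932/0.0416667 → 16 → q; chars mq.

CB50mq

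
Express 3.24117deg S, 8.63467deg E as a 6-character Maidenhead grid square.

Shift to the Maidenhead origin (180°W, 90°S): lon 188.6347, lat 86.7588.
Field: lon ⌊188.6347/20⌋ = 9 → J; lat ⌊86.7588/10⌋ = 8 → I.
Square: lon ⌊8.6347/2⌋ = 4; lat ⌊6.7588/1⌋ = 6.
Subsquare: lon ⌊0.6347/0.0833333⌋ = 7 → h; lat ⌊0.7588/0.0416667⌋ = 18 → s.

JI46hs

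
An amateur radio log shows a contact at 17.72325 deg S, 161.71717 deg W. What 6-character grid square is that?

AH92dg

Add 180° to longitude and 90° to latitude: 18.2828, 72.2767.
Field: 18.2828/20 → 0 → A, 72.2767/10 → 7 → H; chars AH.
Square: 18.2828/2 → 9, 2.2767/1 → 2; chars 92.
Subsquare: 0.2828/0.0833333 → 3 → d, 0.2767/0.0416667 → 6 → g; chars dg.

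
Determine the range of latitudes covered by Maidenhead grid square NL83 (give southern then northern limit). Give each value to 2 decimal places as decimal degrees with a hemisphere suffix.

23.00° N, 24.00° N

Field N=13, L=11: +13·20° lon, +11·10° lat → SW at lon 80°, lat 20°.
Square 8, 3: +8·2° lon, +3·1° lat → SW at lon 96°, lat 23°.
Cell spans 2° lon × 1° lat.
south 23.00° N, north 24.00° N.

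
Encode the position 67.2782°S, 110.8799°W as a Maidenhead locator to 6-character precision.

DC42nr

Offset from 180°W / 90°S: lon 69.1201°, lat 22.7218°.
Field (20°×10°, letters A–R): 69.1201/20 → 3 → D, 22.7218/10 → 2 → C; chars DC.
Square (2°×1°, digits 0–9): 9.1201/2 → 4, 2.7218/1 → 2; chars 42.
Subsquare (5′×2.5′, letters a–x): 1.1201/0.0833333 → 13 → n, 0.7218/0.0416667 → 17 → r; chars nr.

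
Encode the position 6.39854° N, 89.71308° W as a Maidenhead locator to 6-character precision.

EJ56dj

Add 180° to longitude and 90° to latitude: 90.2869, 96.3985.
Field: lon ⌊90.2869/20⌋ = 4 → E; lat ⌊96.3985/10⌋ = 9 → J.
Square: lon ⌊10.2869/2⌋ = 5; lat ⌊6.3985/1⌋ = 6.
Subsquare: lon ⌊0.2869/0.0833333⌋ = 3 → d; lat ⌊0.3985/0.0416667⌋ = 9 → j.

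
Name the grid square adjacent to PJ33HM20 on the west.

PJ33hm10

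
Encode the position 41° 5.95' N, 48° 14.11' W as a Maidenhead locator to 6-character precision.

GN51vc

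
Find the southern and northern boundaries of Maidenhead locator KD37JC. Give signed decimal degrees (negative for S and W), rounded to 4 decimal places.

-52.9167, -52.8750

Field K=10, D=3: +10·20° lon, +3·10° lat → SW at lon 20°, lat -60°.
Square 3, 7: +3·2° lon, +7·1° lat → SW at lon 26°, lat -53°.
Subsquare j=9, c=2: +9·0.0833333° lon, +2·0.0416667° lat → SW at lon 26.75°, lat -52.9167°.
Cell spans 0.0833333° lon × 0.0416667° lat.
south -52.9167, north -52.8750.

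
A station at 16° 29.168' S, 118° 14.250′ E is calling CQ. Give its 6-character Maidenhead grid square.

Add 180° to longitude and 90° to latitude: 298.2375, 73.5139.
Field (20°×10°, letters A–R): 298.2375/20 → 14 → O, 73.5139/10 → 7 → H; chars OH.
Square (2°×1°, digits 0–9): 18.2375/2 → 9, 3.5139/1 → 3; chars 93.
Subsquare (5′×2.5′, letters a–x): 0.2375/0.0833333 → 2 → c, 0.5139/0.0416667 → 12 → m; chars cm.

OH93cm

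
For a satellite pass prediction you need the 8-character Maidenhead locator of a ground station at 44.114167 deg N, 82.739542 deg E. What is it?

Shift to the Maidenhead origin (180°W, 90°S): lon 262.73954, lat 134.11417.
Field (20°×10°, letters A–R): 262.73954/20 → 13 → N, 134.11417/10 → 13 → N; chars NN.
Square (2°×1°, digits 0–9): 2.73954/2 → 1, 4.11417/1 → 4; chars 14.
Subsquare (5′×2.5′, letters a–x): 0.73954/0.0833333 → 8 → i, 0.11417/0.0416667 → 2 → c; chars ic.
Extended square (30″×15″, digits 0–9): 0.07288/0.00833333 → 8, 0.03083/0.00416667 → 7; chars 87.

NN14ic87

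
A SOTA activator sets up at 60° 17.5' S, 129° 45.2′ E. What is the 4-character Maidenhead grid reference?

Add 180° to longitude and 90° to latitude: 309.75, 29.71.
Field: 309.75/20 → 15 → P, 29.71/10 → 2 → C; chars PC.
Square: 9.75/2 → 4, 9.71/1 → 9; chars 49.

PC49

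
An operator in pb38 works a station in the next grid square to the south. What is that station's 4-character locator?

Latitude square 8; −1 → 7.
The longitude characters are unchanged.

PB37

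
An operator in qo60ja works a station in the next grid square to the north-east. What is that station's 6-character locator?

QO60kb

Longitude subsquare j = 9; +1 → 10 = k.
Latitude subsquare a = 0; +1 → 1 = b.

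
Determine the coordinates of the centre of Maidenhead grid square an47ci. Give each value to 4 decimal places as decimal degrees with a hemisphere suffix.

Field A=0, N=13: +0·20° lon, +13·10° lat → SW at lon -180°, lat 40°.
Square 4, 7: +4·2° lon, +7·1° lat → SW at lon -172°, lat 47°.
Subsquare c=2, i=8: +2·0.0833333° lon, +8·0.0416667° lat → SW at lon -171.833°, lat 47.3333°.
Cell spans 0.0833333° lon × 0.0416667° lat. Centre is SW corner plus half of each.
latitude 47.3542° N, longitude 171.7917° W.

47.3542° N, 171.7917° W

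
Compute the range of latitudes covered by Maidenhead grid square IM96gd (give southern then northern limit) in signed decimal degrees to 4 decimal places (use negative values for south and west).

Field I=8, M=12: +8·20° lon, +12·10° lat → SW at lon -20°, lat 30°.
Square 9, 6: +9·2° lon, +6·1° lat → SW at lon -2°, lat 36°.
Subsquare g=6, d=3: +6·0.0833333° lon, +3·0.0416667° lat → SW at lon -1.5°, lat 36.125°.
Cell spans 0.0833333° lon × 0.0416667° lat.
south 36.1250, north 36.1667.

36.1250, 36.1667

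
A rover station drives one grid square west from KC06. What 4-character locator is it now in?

JC96

Longitude square 0; −1 → -1, wraps to 9, carry into field.
Longitude field K = 10; −1 → 9 = J.
The latitude characters are unchanged.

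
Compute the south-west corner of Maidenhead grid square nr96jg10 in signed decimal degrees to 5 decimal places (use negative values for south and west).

86.25000, 98.75833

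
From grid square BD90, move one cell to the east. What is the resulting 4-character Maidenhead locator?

CD00

Longitude square 9; +1 → 10, wraps to 0, carry into field.
Longitude field B = 1; +1 → 2 = C.
The latitude characters are unchanged.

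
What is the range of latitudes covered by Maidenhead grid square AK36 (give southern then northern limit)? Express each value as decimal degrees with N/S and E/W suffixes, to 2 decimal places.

Field A=0, K=10: +0·20° lon, +10·10° lat → SW at lon -180°, lat 10°.
Square 3, 6: +3·2° lon, +6·1° lat → SW at lon -174°, lat 16°.
Cell spans 2° lon × 1° lat.
south 16.00° N, north 17.00° N.

16.00° N, 17.00° N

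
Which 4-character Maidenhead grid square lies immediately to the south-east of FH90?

GG09

Longitude square 9; +1 → 10, wraps to 0, carry into field.
Longitude field F = 5; +1 → 6 = G.
Latitude square 0; −1 → -1, wraps to 9, carry into field.
Latitude field H = 7; −1 → 6 = G.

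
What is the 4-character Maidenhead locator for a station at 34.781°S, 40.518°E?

LF05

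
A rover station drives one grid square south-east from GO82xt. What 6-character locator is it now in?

GO92as

Longitude subsquare x = 23; +1 → 24, wraps to 0 = a, carry into square.
Longitude square 8; +1 → 9.
Latitude subsquare t = 19; −1 → 18 = s.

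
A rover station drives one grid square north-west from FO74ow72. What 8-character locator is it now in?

FO74ow63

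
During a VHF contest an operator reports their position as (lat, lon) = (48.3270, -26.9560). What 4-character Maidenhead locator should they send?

Add 180° to longitude and 90° to latitude: 153.04, 138.33.
Field: 153.04/20 → 7 → H, 138.33/10 → 13 → N; chars HN.
Square: 13.04/2 → 6, 8.33/1 → 8; chars 68.

HN68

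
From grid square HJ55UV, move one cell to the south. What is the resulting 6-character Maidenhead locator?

HJ55uu

Latitude subsquare v = 21; −1 → 20 = u.
The longitude characters are unchanged.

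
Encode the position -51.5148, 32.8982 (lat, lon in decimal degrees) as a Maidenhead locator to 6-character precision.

Add 180° to longitude and 90° to latitude: 212.8982, 38.4852.
Field: 212.8982/20 → 10 → K, 38.4852/10 → 3 → D; chars KD.
Square: 12.8982/2 → 6, 8.4852/1 → 8; chars 68.
Subsquare: 0.8982/0.0833333 → 10 → k, 0.4852/0.0416667 → 11 → l; chars kl.

KD68kl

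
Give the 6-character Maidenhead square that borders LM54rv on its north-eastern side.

LM54sw

Longitude subsquare r = 17; +1 → 18 = s.
Latitude subsquare v = 21; +1 → 22 = w.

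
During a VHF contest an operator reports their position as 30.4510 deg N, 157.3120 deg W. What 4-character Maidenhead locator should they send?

BM10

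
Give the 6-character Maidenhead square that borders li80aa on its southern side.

Latitude subsquare a = 0; −1 → -1, wraps to 23 = x, carry into square.
Latitude square 0; −1 → -1, wraps to 9, carry into field.
Latitude field I = 8; −1 → 7 = H.
The longitude characters are unchanged.

LH89ax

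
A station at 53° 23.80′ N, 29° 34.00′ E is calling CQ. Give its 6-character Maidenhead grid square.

Offset from 180°W / 90°S: lon 209.5667°, lat 143.3967°.
Field: 209.5667/20 → 10 → K, 143.3967/10 → 14 → O; chars KO.
Square: 9.5667/2 → 4, 3.3967/1 → 3; chars 43.
Subsquare: 1.5667/0.0833333 → 18 → s, 0.3967/0.0416667 → 9 → j; chars sj.

KO43sj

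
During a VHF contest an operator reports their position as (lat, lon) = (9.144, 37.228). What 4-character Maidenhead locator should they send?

KJ89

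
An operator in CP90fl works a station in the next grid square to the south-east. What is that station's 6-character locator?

Longitude subsquare f = 5; +1 → 6 = g.
Latitude subsquare l = 11; −1 → 10 = k.

CP90gk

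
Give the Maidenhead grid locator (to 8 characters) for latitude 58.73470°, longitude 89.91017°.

NO48wr96

Shift to the Maidenhead origin (180°W, 90°S): lon 269.91017, lat 148.73470.
Field: lon ⌊269.91017/20⌋ = 13 → N; lat ⌊148.73470/10⌋ = 14 → O.
Square: lon ⌊9.91017/2⌋ = 4; lat ⌊8.73470/1⌋ = 8.
Subsquare: lon ⌊1.91017/0.0833333⌋ = 22 → w; lat ⌊0.73470/0.0416667⌋ = 17 → r.
Extended square: lon ⌊0.07684/0.00833333⌋ = 9; lat ⌊0.02637/0.00416667⌋ = 6.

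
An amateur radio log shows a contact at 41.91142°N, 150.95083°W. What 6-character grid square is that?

Shift to the Maidenhead origin (180°W, 90°S): lon 29.0492, lat 131.9114.
Field: lon ⌊29.0492/20⌋ = 1 → B; lat ⌊131.9114/10⌋ = 13 → N.
Square: lon ⌊9.0492/2⌋ = 4; lat ⌊1.9114/1⌋ = 1.
Subsquare: lon ⌊1.0492/0.0833333⌋ = 12 → m; lat ⌊0.9114/0.0416667⌋ = 21 → v.

BN41mv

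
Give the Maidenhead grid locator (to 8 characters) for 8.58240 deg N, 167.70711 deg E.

Add 180° to longitude and 90° to latitude: 347.70711, 98.58240.
Field: lon ⌊347.70711/20⌋ = 17 → R; lat ⌊98.58240/10⌋ = 9 → J.
Square: lon ⌊7.70711/2⌋ = 3; lat ⌊8.58240/1⌋ = 8.
Subsquare: lon ⌊1.70711/0.0833333⌋ = 20 → u; lat ⌊0.58240/0.0416667⌋ = 13 → n.
Extended square: lon ⌊0.04044/0.00833333⌋ = 4; lat ⌊0.04073/0.00416667⌋ = 9.

RJ38un49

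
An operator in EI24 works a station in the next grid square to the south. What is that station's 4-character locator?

EI23

Latitude square 4; −1 → 3.
The longitude characters are unchanged.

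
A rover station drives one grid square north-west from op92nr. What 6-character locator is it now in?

Longitude subsquare n = 13; −1 → 12 = m.
Latitude subsquare r = 17; +1 → 18 = s.

OP92ms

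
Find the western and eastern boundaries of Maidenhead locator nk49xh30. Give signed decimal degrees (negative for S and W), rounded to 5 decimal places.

Field N=13, K=10: +13·20° lon, +10·10° lat → SW at lon 80°, lat 10°.
Square 4, 9: +4·2° lon, +9·1° lat → SW at lon 88°, lat 19°.
Subsquare x=23, h=7: +23·0.0833333° lon, +7·0.0416667° lat → SW at lon 89.9167°, lat 19.2917°.
Extended square 3, 0: +3·0.00833333° lon, +0·0.00416667° lat → SW at lon 89.9417°, lat 19.2917°.
Cell spans 0.00833333° lon × 0.00416667° lat.
west 89.94167, east 89.95000.

89.94167, 89.95000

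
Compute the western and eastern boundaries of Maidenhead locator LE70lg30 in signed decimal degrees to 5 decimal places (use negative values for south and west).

Field L=11, E=4: +11·20° lon, +4·10° lat → SW at lon 40°, lat -50°.
Square 7, 0: +7·2° lon, +0·1° lat → SW at lon 54°, lat -50°.
Subsquare l=11, g=6: +11·0.0833333° lon, +6·0.0416667° lat → SW at lon 54.9167°, lat -49.75°.
Extended square 3, 0: +3·0.00833333° lon, +0·0.00416667° lat → SW at lon 54.9417°, lat -49.75°.
Cell spans 0.00833333° lon × 0.00416667° lat.
west 54.94167, east 54.95000.

54.94167, 54.95000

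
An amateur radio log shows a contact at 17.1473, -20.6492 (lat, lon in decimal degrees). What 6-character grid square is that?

Add 180° to longitude and 90° to latitude: 159.3508, 107.1473.
Field (20°×10°, letters A–R): 159.3508/20 → 7 → H, 107.1473/10 → 10 → K; chars HK.
Square (2°×1°, digits 0–9): 19.3508/2 → 9, 7.1473/1 → 7; chars 97.
Subsquare (5′×2.5′, letters a–x): 1.3508/0.0833333 → 16 → q, 0.1473/0.0416667 → 3 → d; chars qd.

HK97qd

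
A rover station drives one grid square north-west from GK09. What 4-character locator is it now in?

FL90

Longitude square 0; −1 → -1, wraps to 9, carry into field.
Longitude field G = 6; −1 → 5 = F.
Latitude square 9; +1 → 10, wraps to 0, carry into field.
Latitude field K = 10; +1 → 11 = L.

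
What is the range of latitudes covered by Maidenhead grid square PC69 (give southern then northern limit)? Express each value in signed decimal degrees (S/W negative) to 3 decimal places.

Field P=15, C=2: +15·20° lon, +2·10° lat → SW at lon 120°, lat -70°.
Square 6, 9: +6·2° lon, +9·1° lat → SW at lon 132°, lat -61°.
Cell spans 2° lon × 1° lat.
south -61.000, north -60.000.

-61.000, -60.000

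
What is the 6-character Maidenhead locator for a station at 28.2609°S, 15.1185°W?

IG21kr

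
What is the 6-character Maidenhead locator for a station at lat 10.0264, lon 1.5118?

Shift to the Maidenhead origin (180°W, 90°S): lon 181.5118, lat 100.0264.
Field (20°×10°, letters A–R): lon ⌊181.5118/20⌋ = 9 → J; lat ⌊100.0264/10⌋ = 10 → K.
Square (2°×1°, digits 0–9): lon ⌊1.5118/2⌋ = 0; lat ⌊0.0264/1⌋ = 0.
Subsquare (5′×2.5′, letters a–x): lon ⌊1.5118/0.0833333⌋ = 18 → s; lat ⌊0.0264/0.0416667⌋ = 0 → a.

JK00sa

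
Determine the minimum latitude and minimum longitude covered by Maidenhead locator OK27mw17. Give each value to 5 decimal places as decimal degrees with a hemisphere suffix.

17.94583° N, 105.00833° E

Field O=14, K=10: +14·20° lon, +10·10° lat → SW at lon 100°, lat 10°.
Square 2, 7: +2·2° lon, +7·1° lat → SW at lon 104°, lat 17°.
Subsquare m=12, w=22: +12·0.0833333° lon, +22·0.0416667° lat → SW at lon 105°, lat 17.9167°.
Extended square 1, 7: +1·0.00833333° lon, +7·0.00416667° lat → SW at lon 105.008°, lat 17.9458°.
latitude 17.94583° N, longitude 105.00833° E.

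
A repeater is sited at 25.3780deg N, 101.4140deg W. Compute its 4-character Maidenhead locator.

DL95

Shift to the Maidenhead origin (180°W, 90°S): lon 78.59, lat 115.38.
Field: lon ⌊78.59/20⌋ = 3 → D; lat ⌊115.38/10⌋ = 11 → L.
Square: lon ⌊18.59/2⌋ = 9; lat ⌊5.38/1⌋ = 5.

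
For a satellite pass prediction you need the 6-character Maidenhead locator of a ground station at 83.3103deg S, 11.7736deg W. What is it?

IA46cq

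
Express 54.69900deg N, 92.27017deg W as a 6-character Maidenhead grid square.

EO34uq

Offset from 180°W / 90°S: lon 87.7298°, lat 144.6990°.
Field (20°×10°, letters A–R): lon ⌊87.7298/20⌋ = 4 → E; lat ⌊144.6990/10⌋ = 14 → O.
Square (2°×1°, digits 0–9): lon ⌊7.7298/2⌋ = 3; lat ⌊4.6990/1⌋ = 4.
Subsquare (5′×2.5′, letters a–x): lon ⌊1.7298/0.0833333⌋ = 20 → u; lat ⌊0.6990/0.0416667⌋ = 16 → q.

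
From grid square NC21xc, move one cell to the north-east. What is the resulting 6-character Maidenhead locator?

NC31ad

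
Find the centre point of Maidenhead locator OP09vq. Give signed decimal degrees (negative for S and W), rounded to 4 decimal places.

Field O=14, P=15: +14·20° lon, +15·10° lat → SW at lon 100°, lat 60°.
Square 0, 9: +0·2° lon, +9·1° lat → SW at lon 100°, lat 69°.
Subsquare v=21, q=16: +21·0.0833333° lon, +16·0.0416667° lat → SW at lon 101.75°, lat 69.6667°.
Cell spans 0.0833333° lon × 0.0416667° lat. Centre is SW corner plus half of each.
latitude 69.6875, longitude 101.7917.

69.6875, 101.7917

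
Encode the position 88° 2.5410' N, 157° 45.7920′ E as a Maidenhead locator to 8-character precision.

QR88vb10

Add 180° to longitude and 90° to latitude: 337.76320, 178.04235.
Field: lon ⌊337.76320/20⌋ = 16 → Q; lat ⌊178.04235/10⌋ = 17 → R.
Square: lon ⌊17.76320/2⌋ = 8; lat ⌊8.04235/1⌋ = 8.
Subsquare: lon ⌊1.76320/0.0833333⌋ = 21 → v; lat ⌊0.04235/0.0416667⌋ = 1 → b.
Extended square: lon ⌊0.01320/0.00833333⌋ = 1; lat ⌊0.00068/0.00416667⌋ = 0.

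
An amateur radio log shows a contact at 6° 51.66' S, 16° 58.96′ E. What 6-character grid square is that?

JI83ld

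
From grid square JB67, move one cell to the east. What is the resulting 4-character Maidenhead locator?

Longitude square 6; +1 → 7.
The latitude characters are unchanged.

JB77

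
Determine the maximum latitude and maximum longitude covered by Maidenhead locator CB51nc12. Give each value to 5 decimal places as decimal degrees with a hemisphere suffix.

78.90417° S, 128.90000° W

Field C=2, B=1: +2·20° lon, +1·10° lat → SW at lon -140°, lat -80°.
Square 5, 1: +5·2° lon, +1·1° lat → SW at lon -130°, lat -79°.
Subsquare n=13, c=2: +13·0.0833333° lon, +2·0.0416667° lat → SW at lon -128.917°, lat -78.9167°.
Extended square 1, 2: +1·0.00833333° lon, +2·0.00416667° lat → SW at lon -128.908°, lat -78.9083°.
Cell spans 0.00833333° lon × 0.00416667° lat. NE corner is SW corner plus one full cell.
latitude 78.90417° S, longitude 128.90000° W.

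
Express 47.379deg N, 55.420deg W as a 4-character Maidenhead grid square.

Offset from 180°W / 90°S: lon 124.58°, lat 137.38°.
Field: lon ⌊124.58/20⌋ = 6 → G; lat ⌊137.38/10⌋ = 13 → N.
Square: lon ⌊4.58/2⌋ = 2; lat ⌊7.38/1⌋ = 7.

GN27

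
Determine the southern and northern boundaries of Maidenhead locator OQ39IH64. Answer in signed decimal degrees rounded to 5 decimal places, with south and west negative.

79.30833, 79.31250

Field O=14, Q=16: +14·20° lon, +16·10° lat → SW at lon 100°, lat 70°.
Square 3, 9: +3·2° lon, +9·1° lat → SW at lon 106°, lat 79°.
Subsquare i=8, h=7: +8·0.0833333° lon, +7·0.0416667° lat → SW at lon 106.667°, lat 79.2917°.
Extended square 6, 4: +6·0.00833333° lon, +4·0.00416667° lat → SW at lon 106.717°, lat 79.3083°.
Cell spans 0.00833333° lon × 0.00416667° lat.
south 79.30833, north 79.31250.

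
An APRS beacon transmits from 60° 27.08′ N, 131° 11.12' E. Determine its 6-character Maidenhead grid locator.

PP50ok

Shift to the Maidenhead origin (180°W, 90°S): lon 311.1853, lat 150.4513.
Field: 311.1853/20 → 15 → P, 150.4513/10 → 15 → P; chars PP.
Square: 11.1853/2 → 5, 0.4513/1 → 0; chars 50.
Subsquare: 1.1853/0.0833333 → 14 → o, 0.4513/0.0416667 → 10 → k; chars ok.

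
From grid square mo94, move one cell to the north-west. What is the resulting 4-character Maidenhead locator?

MO85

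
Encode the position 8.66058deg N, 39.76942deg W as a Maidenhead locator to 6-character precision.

Add 180° to longitude and 90° to latitude: 140.2306, 98.6606.
Field: lon ⌊140.2306/20⌋ = 7 → H; lat ⌊98.6606/10⌋ = 9 → J.
Square: lon ⌊0.2306/2⌋ = 0; lat ⌊8.6606/1⌋ = 8.
Subsquare: lon ⌊0.2306/0.0833333⌋ = 2 → c; lat ⌊0.6606/0.0416667⌋ = 15 → p.

HJ08cp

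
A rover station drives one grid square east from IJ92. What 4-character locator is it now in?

Longitude square 9; +1 → 10, wraps to 0, carry into field.
Longitude field I = 8; +1 → 9 = J.
The latitude characters are unchanged.

JJ02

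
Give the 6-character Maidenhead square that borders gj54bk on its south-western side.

GJ54aj

Longitude subsquare b = 1; −1 → 0 = a.
Latitude subsquare k = 10; −1 → 9 = j.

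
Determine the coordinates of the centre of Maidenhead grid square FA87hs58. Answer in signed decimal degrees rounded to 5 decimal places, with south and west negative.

-82.21458, -63.37083

Field F=5, A=0: +5·20° lon, +0·10° lat → SW at lon -80°, lat -90°.
Square 8, 7: +8·2° lon, +7·1° lat → SW at lon -64°, lat -83°.
Subsquare h=7, s=18: +7·0.0833333° lon, +18·0.0416667° lat → SW at lon -63.4167°, lat -82.25°.
Extended square 5, 8: +5·0.00833333° lon, +8·0.00416667° lat → SW at lon -63.375°, lat -82.2167°.
Cell spans 0.00833333° lon × 0.00416667° lat. Centre is SW corner plus half of each.
latitude -82.21458, longitude -63.37083.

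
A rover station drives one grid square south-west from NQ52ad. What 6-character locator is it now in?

NQ42xc

Longitude subsquare a = 0; −1 → -1, wraps to 23 = x, carry into square.
Longitude square 5; −1 → 4.
Latitude subsquare d = 3; −1 → 2 = c.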